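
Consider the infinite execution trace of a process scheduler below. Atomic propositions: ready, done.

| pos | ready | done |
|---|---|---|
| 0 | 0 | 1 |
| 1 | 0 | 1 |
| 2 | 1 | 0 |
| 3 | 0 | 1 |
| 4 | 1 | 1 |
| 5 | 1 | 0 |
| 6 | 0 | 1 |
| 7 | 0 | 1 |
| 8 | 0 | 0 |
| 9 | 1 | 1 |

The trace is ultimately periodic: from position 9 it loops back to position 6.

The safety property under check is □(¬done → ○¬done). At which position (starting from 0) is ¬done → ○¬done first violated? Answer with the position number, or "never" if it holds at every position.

Check ¬done → ○¬done at each position in order: 0 ✓, 1 ✓.
At position 2 the labels are {ready} and the next position 3 has {done}, so ¬done → ○¬done is false there. This is the first violation.

2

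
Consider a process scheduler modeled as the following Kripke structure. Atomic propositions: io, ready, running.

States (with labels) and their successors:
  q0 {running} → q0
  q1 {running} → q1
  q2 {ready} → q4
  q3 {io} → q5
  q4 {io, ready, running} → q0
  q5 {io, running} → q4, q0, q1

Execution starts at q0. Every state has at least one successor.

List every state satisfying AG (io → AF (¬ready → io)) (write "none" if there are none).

States satisfying io → AF (¬ready → io): {q0, q1, q2, q3, q4, q5}.
States satisfying AG (io → AF (¬ready → io)): {q0, q1, q2, q3, q4, q5}.

{q0, q1, q2, q3, q4, q5}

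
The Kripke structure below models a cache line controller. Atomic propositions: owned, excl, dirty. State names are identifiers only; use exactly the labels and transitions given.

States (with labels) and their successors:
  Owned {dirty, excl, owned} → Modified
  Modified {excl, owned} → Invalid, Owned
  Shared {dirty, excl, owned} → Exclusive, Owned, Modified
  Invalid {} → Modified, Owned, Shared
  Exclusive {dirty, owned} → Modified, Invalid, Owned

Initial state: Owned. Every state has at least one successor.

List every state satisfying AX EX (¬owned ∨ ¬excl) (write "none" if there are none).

States satisfying EX (¬owned ∨ ¬excl): {Modified, Shared, Exclusive}.
States satisfying AX EX (¬owned ∨ ¬excl): {Owned}.

{Owned}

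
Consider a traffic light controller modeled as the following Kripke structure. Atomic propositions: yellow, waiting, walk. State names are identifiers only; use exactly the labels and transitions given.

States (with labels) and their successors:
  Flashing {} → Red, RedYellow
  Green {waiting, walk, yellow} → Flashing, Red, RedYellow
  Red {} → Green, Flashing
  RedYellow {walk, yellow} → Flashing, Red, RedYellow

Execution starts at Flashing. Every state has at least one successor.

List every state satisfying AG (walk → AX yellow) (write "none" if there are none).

States satisfying walk → AX yellow: {Flashing, Red}.
States satisfying AG (walk → AX yellow): ∅.

none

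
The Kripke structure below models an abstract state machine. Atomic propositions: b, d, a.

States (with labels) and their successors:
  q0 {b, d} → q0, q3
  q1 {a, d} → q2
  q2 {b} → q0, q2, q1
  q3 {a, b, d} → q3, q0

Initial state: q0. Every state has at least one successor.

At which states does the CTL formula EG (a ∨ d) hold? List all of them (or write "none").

States satisfying a ∨ d: {q0, q1, q3}.
States satisfying EG (a ∨ d): {q0, q3}.

{q0, q3}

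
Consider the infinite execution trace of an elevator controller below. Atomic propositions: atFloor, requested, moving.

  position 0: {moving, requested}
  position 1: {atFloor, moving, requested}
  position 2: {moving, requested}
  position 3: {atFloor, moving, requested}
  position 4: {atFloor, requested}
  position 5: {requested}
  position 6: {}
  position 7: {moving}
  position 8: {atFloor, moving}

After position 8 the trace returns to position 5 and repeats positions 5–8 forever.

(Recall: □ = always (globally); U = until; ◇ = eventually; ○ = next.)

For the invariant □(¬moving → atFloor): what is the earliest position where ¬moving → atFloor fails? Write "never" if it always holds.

Check ¬moving → atFloor at each position in order: 0 ✓, 1 ✓, 2 ✓, 3 ✓, 4 ✓.
At position 5 the labels are {requested}, so ¬moving → atFloor is false there. This is the first violation.

5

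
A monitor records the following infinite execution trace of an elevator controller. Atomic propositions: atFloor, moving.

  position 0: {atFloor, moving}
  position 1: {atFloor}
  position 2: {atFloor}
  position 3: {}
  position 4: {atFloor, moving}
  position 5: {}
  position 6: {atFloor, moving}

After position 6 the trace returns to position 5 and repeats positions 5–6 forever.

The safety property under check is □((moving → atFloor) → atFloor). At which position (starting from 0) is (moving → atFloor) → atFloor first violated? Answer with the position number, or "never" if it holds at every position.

3

Check (moving → atFloor) → atFloor at each position in order: 0 ✓, 1 ✓, 2 ✓.
At position 3 the labels are {}, so (moving → atFloor) → atFloor is false there. This is the first violation.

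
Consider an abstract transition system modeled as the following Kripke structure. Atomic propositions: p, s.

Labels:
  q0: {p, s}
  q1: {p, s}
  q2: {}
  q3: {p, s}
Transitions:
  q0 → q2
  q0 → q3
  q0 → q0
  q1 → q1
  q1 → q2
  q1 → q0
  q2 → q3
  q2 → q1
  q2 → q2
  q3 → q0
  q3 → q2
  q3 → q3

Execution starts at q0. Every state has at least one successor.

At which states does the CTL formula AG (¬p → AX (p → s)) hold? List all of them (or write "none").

States satisfying ¬p → AX (p → s): {q0, q1, q2, q3}.
States satisfying AG (¬p → AX (p → s)): {q0, q1, q2, q3}.

{q0, q1, q2, q3}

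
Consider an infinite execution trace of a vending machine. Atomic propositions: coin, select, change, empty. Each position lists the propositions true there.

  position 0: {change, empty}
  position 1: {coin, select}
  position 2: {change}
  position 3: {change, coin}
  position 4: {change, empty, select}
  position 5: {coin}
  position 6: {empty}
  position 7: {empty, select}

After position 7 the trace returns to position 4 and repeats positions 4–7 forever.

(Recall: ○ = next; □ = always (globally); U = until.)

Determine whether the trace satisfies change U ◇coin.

Yes

Walking from position 0: ◇coin first holds at position 0, and change holds at every earlier position along the way, so change U ◇coin holds.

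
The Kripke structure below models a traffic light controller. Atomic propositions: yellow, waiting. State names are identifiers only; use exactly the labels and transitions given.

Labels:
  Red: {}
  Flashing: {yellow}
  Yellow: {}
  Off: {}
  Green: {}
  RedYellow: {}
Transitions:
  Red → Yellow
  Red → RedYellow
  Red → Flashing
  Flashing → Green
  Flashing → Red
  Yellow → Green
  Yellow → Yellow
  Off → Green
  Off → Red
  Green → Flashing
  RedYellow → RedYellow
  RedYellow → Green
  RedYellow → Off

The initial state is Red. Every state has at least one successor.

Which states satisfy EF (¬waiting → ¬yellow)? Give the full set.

{Red, Flashing, Yellow, Off, Green, RedYellow}

States satisfying ¬waiting → ¬yellow: {Red, Yellow, Off, Green, RedYellow}.
States satisfying EF (¬waiting → ¬yellow): {Red, Flashing, Yellow, Off, Green, RedYellow}.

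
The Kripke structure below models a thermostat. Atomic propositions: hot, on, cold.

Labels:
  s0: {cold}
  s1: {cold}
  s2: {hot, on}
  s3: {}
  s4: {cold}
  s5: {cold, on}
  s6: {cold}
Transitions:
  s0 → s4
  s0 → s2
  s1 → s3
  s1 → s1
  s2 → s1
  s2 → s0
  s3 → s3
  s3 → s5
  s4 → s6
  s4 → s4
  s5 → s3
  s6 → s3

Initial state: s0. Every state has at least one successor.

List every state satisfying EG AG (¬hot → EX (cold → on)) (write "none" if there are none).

{s1, s3, s5, s6}

States satisfying AG (¬hot → EX (cold → on)): {s1, s3, s5, s6}.
States satisfying EG AG (¬hot → EX (cold → on)): {s1, s3, s5, s6}.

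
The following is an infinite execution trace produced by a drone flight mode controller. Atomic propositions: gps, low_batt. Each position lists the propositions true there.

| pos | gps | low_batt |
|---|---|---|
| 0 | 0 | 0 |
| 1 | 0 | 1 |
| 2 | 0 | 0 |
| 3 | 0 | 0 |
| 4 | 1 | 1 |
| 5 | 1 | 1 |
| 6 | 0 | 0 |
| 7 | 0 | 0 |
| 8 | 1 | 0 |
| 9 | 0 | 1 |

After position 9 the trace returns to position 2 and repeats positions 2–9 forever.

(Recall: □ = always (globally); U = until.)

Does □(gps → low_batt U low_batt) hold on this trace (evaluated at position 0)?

gps → low_batt U low_batt must hold at every position from 0 onward. It fails at position 8, so □(gps → low_batt U low_batt) is false.
Positions where gps holds: 4, 5, 8.
Check low_batt U low_batt at each: 4→ok, 5→ok, 8→fails.

No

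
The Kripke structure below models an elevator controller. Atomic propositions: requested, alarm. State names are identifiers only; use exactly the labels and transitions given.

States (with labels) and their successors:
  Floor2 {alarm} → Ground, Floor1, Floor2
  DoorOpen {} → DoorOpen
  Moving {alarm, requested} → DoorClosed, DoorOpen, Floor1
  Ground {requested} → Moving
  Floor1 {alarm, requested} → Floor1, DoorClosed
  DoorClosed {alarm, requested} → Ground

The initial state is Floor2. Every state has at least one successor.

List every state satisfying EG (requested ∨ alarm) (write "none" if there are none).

States satisfying requested ∨ alarm: {Floor2, Moving, Ground, Floor1, DoorClosed}.
States satisfying EG (requested ∨ alarm): {Floor2, Moving, Ground, Floor1, DoorClosed}.

{Floor2, Moving, Ground, Floor1, DoorClosed}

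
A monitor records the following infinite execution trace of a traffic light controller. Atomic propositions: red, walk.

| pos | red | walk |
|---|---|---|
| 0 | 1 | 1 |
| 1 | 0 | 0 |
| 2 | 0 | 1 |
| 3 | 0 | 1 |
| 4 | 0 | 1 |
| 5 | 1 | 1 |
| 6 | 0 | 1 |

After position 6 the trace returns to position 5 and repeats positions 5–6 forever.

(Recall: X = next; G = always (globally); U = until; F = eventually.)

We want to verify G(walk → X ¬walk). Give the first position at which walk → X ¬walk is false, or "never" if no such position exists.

Check walk → X ¬walk at each position in order: 0 ✓, 1 ✓.
At position 2 the labels are {walk} and the next position 3 has {walk}, so walk → X ¬walk is false there. This is the first violation.

2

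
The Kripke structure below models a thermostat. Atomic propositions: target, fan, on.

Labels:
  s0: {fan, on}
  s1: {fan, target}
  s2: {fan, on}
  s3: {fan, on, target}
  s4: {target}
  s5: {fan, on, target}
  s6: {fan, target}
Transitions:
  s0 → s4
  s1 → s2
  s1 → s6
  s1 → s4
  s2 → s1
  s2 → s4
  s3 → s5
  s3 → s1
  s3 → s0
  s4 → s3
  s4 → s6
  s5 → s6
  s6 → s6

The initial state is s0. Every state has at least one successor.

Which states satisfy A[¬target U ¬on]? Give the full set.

{s0, s1, s2, s4, s6}

States satisfying ¬target: {s0, s2}.
States satisfying ¬on: {s1, s4, s6}.
States satisfying A[¬target U ¬on]: {s0, s1, s2, s4, s6}.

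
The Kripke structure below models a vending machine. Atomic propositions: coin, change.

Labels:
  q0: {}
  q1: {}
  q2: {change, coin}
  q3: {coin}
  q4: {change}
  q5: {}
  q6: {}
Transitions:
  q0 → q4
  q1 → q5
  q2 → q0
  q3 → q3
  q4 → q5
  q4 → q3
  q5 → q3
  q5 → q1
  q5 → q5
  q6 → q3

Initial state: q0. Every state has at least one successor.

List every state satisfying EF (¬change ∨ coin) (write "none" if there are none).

States satisfying ¬change ∨ coin: {q0, q1, q2, q3, q5, q6}.
States satisfying EF (¬change ∨ coin): {q0, q1, q2, q3, q4, q5, q6}.

{q0, q1, q2, q3, q4, q5, q6}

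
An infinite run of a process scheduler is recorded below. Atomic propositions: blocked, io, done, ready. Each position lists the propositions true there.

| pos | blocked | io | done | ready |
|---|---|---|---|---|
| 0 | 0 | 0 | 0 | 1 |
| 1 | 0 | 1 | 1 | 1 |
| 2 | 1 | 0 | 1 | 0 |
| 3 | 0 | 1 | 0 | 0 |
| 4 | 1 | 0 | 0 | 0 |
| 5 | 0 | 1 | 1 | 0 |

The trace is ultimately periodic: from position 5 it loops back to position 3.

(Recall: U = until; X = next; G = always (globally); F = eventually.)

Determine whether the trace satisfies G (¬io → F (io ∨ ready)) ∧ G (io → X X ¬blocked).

No

¬io → F (io ∨ ready) holds at every position 0..5, and those are all positions ever visited, so G (¬io → F (io ∨ ready)) holds.
Positions where ¬io holds: 0, 2, 4.
Check F (io ∨ ready) at each: 0→ok, 2→ok, 4→ok.
io → X X ¬blocked must hold at every position from 0 onward. It fails at position 5, so G (io → X X ¬blocked) is false.
Positions where io holds: 1, 3, 5.
Check X X ¬blocked at each: 1→ok, 3→ok, 5→fails.
At position 0: G (¬io → F (io ∨ ready)) is true; G (io → X X ¬blocked) is false; so G (¬io → F (io ∨ ready)) ∧ G (io → X X ¬blocked) is false.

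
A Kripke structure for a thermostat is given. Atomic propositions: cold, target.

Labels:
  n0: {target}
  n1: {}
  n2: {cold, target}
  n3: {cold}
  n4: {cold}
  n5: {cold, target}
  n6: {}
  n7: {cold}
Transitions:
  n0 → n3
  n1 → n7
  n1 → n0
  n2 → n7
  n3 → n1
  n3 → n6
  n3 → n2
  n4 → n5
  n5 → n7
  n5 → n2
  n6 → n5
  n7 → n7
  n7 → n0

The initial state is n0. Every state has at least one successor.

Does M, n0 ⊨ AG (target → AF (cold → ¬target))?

States satisfying target → AF (cold → ¬target): {n0, n1, n2, n3, n4, n5, n6, n7}.
States satisfying AG (target → AF (cold → ¬target)): {n0, n1, n2, n3, n4, n5, n6, n7}.
Every state reachable from n0 satisfies target → AF (cold → ¬target).
n0 ∈ Sat(AG (target → AF (cold → ¬target))).

Satisfied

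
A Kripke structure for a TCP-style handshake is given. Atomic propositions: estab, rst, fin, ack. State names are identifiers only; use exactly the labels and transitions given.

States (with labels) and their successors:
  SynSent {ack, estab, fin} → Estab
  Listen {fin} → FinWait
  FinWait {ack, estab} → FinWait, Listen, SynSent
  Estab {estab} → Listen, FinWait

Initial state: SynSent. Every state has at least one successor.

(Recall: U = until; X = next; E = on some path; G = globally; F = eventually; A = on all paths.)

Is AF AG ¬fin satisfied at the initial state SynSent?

Does not hold

States satisfying AG ¬fin: ∅.
States satisfying AF AG ¬fin: ∅.
There is a path from SynSent along which AG ¬fin never holds.
SynSent ∉ Sat(AF AG ¬fin).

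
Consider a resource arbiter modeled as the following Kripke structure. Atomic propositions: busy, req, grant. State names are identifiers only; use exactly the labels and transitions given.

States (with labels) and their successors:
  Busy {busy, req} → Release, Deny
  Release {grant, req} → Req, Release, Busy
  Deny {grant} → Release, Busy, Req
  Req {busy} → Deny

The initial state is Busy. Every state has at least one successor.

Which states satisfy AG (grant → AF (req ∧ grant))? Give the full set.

none

States satisfying grant → AF (req ∧ grant): {Busy, Release, Req}.
States satisfying AG (grant → AF (req ∧ grant)): ∅.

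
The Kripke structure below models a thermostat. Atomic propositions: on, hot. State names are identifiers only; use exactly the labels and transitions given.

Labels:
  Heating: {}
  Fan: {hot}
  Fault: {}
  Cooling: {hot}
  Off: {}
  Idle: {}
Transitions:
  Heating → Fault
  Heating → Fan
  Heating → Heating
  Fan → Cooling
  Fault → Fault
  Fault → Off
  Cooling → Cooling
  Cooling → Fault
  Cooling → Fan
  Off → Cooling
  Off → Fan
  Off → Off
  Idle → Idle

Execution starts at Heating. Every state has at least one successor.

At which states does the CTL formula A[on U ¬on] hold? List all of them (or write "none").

{Heating, Fan, Fault, Cooling, Off, Idle}

States satisfying on: ∅.
States satisfying ¬on: {Heating, Fan, Fault, Cooling, Off, Idle}.
States satisfying A[on U ¬on]: {Heating, Fan, Fault, Cooling, Off, Idle}.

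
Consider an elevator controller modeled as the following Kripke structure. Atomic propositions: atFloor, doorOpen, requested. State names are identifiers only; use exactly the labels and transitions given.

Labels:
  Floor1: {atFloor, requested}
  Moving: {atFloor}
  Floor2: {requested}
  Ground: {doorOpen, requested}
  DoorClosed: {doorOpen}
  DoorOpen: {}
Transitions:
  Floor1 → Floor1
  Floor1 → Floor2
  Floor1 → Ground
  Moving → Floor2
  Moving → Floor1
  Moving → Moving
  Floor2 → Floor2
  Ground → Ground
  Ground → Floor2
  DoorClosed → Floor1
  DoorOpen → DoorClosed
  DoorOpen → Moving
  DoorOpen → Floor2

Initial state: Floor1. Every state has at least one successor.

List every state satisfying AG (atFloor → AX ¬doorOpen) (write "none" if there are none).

States satisfying atFloor → AX ¬doorOpen: {Moving, Floor2, Ground, DoorClosed, DoorOpen}.
States satisfying AG (atFloor → AX ¬doorOpen): {Floor2, Ground}.

{Floor2, Ground}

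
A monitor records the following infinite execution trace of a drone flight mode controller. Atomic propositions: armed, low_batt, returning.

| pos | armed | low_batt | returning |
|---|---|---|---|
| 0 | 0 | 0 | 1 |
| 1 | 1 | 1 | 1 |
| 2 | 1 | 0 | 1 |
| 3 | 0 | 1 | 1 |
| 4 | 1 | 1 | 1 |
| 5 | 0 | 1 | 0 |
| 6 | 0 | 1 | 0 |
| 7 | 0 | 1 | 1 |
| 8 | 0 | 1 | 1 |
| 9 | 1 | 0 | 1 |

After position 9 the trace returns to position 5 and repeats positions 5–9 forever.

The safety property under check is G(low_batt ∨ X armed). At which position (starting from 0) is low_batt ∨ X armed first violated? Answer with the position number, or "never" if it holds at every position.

2

Check low_batt ∨ X armed at each position in order: 0 ✓, 1 ✓.
At position 2 the labels are {armed, returning} and the next position 3 has {low_batt, returning}, so low_batt ∨ X armed is false there. This is the first violation.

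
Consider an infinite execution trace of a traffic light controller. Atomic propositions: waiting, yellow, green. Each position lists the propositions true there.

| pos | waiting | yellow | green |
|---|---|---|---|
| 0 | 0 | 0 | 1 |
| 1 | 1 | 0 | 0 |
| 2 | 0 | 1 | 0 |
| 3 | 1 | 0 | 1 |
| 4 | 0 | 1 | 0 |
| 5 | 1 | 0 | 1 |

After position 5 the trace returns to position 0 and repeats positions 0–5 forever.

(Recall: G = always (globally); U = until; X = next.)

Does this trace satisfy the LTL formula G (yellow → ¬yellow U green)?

Violated

yellow → ¬yellow U green must hold at every position from 0 onward. It fails at position 2, so G (yellow → ¬yellow U green) is false.
Positions where yellow holds: 2, 4.
Check ¬yellow U green at each: 2→fails, 4→fails.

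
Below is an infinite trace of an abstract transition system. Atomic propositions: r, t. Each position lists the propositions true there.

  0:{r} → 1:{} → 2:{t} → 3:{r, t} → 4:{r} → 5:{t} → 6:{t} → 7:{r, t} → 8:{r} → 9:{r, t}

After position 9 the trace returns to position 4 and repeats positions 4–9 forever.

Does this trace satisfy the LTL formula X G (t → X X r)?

The position after 0 is 1; G (t → X X r) is false there.

Violated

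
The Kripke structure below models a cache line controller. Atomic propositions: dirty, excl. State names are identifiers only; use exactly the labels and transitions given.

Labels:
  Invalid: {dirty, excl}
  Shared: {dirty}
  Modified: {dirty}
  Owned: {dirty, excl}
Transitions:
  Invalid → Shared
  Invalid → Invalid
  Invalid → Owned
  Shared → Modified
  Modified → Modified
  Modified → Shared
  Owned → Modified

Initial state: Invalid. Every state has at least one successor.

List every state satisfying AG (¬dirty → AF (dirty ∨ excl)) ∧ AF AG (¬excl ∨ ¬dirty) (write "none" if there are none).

States satisfying ¬dirty → AF (dirty ∨ excl): {Invalid, Shared, Modified, Owned}.
States satisfying AG (¬dirty → AF (dirty ∨ excl)): {Invalid, Shared, Modified, Owned}.
States satisfying AG (¬excl ∨ ¬dirty): {Shared, Modified}.
States satisfying AF AG (¬excl ∨ ¬dirty): {Shared, Modified, Owned}.
States satisfying AG (¬dirty → AF (dirty ∨ excl)) ∧ AF AG (¬excl ∨ ¬dirty): {Shared, Modified, Owned}.

{Shared, Modified, Owned}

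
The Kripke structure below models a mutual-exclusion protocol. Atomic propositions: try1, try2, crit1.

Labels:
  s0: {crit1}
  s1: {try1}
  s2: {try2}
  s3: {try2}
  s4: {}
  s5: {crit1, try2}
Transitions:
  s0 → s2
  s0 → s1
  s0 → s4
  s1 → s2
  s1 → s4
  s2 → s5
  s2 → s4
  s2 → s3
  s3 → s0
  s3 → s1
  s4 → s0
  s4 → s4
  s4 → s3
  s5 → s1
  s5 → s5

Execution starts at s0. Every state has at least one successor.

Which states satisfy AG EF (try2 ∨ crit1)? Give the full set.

{s0, s1, s2, s3, s4, s5}

States satisfying EF (try2 ∨ crit1): {s0, s1, s2, s3, s4, s5}.
States satisfying AG EF (try2 ∨ crit1): {s0, s1, s2, s3, s4, s5}.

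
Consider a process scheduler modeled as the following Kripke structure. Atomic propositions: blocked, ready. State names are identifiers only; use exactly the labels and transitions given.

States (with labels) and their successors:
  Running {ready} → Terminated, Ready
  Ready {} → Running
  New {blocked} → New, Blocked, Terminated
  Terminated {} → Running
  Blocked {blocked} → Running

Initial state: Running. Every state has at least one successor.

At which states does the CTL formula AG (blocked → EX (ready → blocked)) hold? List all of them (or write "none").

{Running, Ready, Terminated}

States satisfying blocked → EX (ready → blocked): {Running, Ready, New, Terminated}.
States satisfying AG (blocked → EX (ready → blocked)): {Running, Ready, Terminated}.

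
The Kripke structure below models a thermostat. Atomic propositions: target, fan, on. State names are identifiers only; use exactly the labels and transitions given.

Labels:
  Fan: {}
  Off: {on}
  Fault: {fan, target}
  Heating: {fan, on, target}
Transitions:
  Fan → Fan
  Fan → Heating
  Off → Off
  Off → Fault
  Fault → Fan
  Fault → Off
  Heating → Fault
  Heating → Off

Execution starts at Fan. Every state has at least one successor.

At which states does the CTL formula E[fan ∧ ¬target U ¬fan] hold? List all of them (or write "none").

States satisfying fan ∧ ¬target: ∅.
States satisfying ¬fan: {Fan, Off}.
States satisfying E[fan ∧ ¬target U ¬fan]: {Fan, Off}.

{Fan, Off}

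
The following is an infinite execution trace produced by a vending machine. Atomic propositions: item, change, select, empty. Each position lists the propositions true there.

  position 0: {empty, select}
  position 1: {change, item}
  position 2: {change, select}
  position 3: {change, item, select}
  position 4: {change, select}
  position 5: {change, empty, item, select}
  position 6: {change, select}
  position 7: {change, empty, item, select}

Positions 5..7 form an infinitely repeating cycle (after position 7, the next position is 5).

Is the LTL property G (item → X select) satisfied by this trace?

Holds

item → X select holds at every position 0..7, and those are all positions ever visited, so G (item → X select) holds.
Positions where item holds: 1, 3, 5, 7.
Check X select at each: 1→ok, 3→ok, 5→ok, 7→ok.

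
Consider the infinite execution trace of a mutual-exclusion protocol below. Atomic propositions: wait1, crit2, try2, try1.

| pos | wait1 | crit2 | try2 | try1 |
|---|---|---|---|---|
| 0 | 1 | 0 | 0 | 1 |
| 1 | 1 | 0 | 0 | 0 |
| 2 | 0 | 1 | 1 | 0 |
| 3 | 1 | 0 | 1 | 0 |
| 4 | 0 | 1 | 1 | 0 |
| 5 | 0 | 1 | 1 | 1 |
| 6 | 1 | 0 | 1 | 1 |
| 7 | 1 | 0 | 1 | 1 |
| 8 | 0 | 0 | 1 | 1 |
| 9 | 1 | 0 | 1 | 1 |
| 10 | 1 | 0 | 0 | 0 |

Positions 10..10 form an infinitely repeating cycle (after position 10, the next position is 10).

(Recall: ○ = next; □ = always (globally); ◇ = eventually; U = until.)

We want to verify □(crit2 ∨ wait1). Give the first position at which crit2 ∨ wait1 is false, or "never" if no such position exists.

8

Check crit2 ∨ wait1 at each position in order: 0 ✓, 1 ✓, 2 ✓, 3 ✓, 4 ✓, 5 ✓, 6 ✓, 7 ✓.
At position 8 the labels are {try1, try2}, so crit2 ∨ wait1 is false there. This is the first violation.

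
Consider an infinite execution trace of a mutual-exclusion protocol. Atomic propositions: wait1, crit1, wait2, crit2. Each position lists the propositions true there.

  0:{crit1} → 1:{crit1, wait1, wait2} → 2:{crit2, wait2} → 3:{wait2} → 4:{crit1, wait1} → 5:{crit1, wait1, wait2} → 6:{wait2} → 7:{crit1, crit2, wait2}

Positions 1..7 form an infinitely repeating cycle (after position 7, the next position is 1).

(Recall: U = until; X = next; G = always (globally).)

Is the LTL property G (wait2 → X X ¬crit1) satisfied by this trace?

wait2 → X X ¬crit1 must hold at every position from 0 onward. It fails at position 2, so G (wait2 → X X ¬crit1) is false.
Positions where wait2 holds: 1, 2, 3, 5, 6, 7.
Check X X ¬crit1 at each: 1→ok, 2→fails, 3→fails, 5→fails, 6→fails, 7→ok.

No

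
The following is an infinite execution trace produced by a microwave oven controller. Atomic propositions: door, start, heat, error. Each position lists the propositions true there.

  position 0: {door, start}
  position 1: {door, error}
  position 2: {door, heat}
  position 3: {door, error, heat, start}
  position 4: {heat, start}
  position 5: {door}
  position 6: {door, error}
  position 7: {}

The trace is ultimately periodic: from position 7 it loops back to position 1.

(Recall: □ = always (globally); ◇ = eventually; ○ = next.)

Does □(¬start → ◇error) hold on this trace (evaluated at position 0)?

Yes

¬start → ◇error holds at every position 0..7, and those are all positions ever visited, so □(¬start → ◇error) holds.
Positions where ¬start holds: 1, 2, 5, 6, 7.
Check ◇error at each: 1→ok, 2→ok, 5→ok, 6→ok, 7→ok.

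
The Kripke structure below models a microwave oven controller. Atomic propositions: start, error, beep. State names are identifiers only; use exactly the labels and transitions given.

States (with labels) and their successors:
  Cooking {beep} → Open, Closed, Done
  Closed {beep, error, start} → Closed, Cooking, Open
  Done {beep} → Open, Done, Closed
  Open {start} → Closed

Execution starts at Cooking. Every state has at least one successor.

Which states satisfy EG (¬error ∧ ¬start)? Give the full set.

States satisfying ¬error ∧ ¬start: {Cooking, Done}.
States satisfying EG (¬error ∧ ¬start): {Cooking, Done}.

{Cooking, Done}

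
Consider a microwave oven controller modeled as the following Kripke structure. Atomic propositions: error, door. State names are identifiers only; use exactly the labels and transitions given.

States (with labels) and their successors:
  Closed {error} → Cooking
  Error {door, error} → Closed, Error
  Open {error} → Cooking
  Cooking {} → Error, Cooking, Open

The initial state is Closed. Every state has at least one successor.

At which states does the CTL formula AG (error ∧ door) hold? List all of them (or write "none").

States satisfying error ∧ door: {Error}.
States satisfying AG (error ∧ door): ∅.

none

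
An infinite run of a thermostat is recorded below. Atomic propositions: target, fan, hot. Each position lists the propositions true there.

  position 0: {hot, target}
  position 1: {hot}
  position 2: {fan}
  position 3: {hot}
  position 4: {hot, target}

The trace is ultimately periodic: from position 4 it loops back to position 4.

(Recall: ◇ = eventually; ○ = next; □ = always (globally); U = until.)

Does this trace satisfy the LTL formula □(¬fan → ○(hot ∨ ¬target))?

¬fan → ○(hot ∨ ¬target) holds at every position 0..4, and those are all positions ever visited, so □(¬fan → ○(hot ∨ ¬target)) holds.
Positions where ¬fan holds: 0, 1, 3, 4.
Check ○(hot ∨ ¬target) at each: 0→ok, 1→ok, 3→ok, 4→ok.

Yes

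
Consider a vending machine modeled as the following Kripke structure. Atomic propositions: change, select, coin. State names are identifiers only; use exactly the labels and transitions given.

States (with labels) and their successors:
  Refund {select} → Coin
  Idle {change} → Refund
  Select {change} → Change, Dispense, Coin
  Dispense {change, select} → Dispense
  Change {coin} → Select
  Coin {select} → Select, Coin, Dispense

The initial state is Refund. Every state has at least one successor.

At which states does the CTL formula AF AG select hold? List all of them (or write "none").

{Dispense}

States satisfying AG select: {Dispense}.
States satisfying AF AG select: {Dispense}.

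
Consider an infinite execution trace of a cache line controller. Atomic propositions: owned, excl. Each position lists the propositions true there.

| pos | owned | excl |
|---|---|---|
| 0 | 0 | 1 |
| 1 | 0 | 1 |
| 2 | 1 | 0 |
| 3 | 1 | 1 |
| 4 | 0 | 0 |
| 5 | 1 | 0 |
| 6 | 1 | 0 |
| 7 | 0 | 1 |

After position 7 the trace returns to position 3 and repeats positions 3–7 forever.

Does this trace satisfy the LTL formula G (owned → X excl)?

Violated

owned → X excl must hold at every position from 0 onward. It fails at position 3, so G (owned → X excl) is false.
Positions where owned holds: 2, 3, 5, 6.
Check X excl at each: 2→ok, 3→fails, 5→fails, 6→ok.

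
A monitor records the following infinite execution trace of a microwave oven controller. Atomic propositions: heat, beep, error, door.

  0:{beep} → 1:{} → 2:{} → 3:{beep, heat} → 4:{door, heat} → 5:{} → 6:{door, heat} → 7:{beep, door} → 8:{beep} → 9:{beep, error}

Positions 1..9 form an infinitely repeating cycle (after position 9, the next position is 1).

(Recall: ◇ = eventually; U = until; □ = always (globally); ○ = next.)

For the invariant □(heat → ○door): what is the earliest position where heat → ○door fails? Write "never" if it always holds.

4

Check heat → ○door at each position in order: 0 ✓, 1 ✓, 2 ✓, 3 ✓.
At position 4 the labels are {door, heat} and the next position 5 has {}, so heat → ○door is false there. This is the first violation.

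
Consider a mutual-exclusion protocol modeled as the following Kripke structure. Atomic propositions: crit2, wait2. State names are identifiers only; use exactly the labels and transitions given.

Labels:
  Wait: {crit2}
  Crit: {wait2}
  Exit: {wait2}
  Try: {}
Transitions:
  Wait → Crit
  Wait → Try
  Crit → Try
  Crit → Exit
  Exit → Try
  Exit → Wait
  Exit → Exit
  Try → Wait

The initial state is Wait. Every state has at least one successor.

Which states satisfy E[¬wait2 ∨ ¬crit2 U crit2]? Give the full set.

States satisfying ¬wait2 ∨ ¬crit2: {Wait, Crit, Exit, Try}.
States satisfying crit2: {Wait}.
States satisfying E[¬wait2 ∨ ¬crit2 U crit2]: {Wait, Crit, Exit, Try}.

{Wait, Crit, Exit, Try}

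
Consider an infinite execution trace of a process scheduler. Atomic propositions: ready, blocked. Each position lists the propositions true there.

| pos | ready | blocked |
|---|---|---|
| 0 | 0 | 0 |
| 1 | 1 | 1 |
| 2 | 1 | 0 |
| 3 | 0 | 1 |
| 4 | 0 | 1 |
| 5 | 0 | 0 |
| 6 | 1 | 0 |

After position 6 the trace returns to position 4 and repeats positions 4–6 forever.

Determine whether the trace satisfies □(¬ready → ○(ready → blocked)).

¬ready → ○(ready → blocked) must hold at every position from 0 onward. It fails at position 5, so □(¬ready → ○(ready → blocked)) is false.
Positions where ¬ready holds: 0, 3, 4, 5.
Check ○(ready → blocked) at each: 0→ok, 3→ok, 4→ok, 5→fails.

Violated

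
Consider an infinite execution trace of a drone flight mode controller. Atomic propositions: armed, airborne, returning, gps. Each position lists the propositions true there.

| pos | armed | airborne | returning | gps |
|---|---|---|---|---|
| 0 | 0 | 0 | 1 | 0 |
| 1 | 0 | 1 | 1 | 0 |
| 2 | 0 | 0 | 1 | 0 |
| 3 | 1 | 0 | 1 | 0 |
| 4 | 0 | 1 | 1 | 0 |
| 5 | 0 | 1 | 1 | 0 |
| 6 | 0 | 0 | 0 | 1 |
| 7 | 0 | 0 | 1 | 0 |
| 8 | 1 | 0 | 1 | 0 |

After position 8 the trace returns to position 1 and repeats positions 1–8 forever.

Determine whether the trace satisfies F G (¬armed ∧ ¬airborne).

No

G (¬armed ∧ ¬airborne) is false at every position 0..8, so it never becomes true and F G (¬armed ∧ ¬airborne) fails.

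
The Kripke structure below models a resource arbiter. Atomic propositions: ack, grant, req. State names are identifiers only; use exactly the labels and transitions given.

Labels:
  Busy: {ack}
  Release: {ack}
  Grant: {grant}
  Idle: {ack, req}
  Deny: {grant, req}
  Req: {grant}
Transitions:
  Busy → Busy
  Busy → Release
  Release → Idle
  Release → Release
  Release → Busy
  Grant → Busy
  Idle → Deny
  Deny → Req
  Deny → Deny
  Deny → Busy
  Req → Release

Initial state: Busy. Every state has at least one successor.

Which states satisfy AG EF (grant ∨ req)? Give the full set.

{Busy, Release, Grant, Idle, Deny, Req}

States satisfying EF (grant ∨ req): {Busy, Release, Grant, Idle, Deny, Req}.
States satisfying AG EF (grant ∨ req): {Busy, Release, Grant, Idle, Deny, Req}.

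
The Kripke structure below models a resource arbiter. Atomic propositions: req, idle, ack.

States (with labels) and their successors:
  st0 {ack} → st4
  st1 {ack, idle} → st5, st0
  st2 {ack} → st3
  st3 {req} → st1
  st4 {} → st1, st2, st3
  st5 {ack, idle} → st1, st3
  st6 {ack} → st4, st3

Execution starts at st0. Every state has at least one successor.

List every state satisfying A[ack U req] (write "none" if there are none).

{st2, st3}

States satisfying ack: {st0, st1, st2, st5, st6}.
States satisfying req: {st3}.
States satisfying A[ack U req]: {st2, st3}.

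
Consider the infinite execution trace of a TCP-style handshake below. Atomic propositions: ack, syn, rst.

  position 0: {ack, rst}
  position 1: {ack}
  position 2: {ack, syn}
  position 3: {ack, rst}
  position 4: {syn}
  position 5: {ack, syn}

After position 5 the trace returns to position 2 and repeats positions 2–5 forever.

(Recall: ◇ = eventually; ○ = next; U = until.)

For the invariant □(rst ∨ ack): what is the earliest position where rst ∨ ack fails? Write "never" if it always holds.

4

Check rst ∨ ack at each position in order: 0 ✓, 1 ✓, 2 ✓, 3 ✓.
At position 4 the labels are {syn}, so rst ∨ ack is false there. This is the first violation.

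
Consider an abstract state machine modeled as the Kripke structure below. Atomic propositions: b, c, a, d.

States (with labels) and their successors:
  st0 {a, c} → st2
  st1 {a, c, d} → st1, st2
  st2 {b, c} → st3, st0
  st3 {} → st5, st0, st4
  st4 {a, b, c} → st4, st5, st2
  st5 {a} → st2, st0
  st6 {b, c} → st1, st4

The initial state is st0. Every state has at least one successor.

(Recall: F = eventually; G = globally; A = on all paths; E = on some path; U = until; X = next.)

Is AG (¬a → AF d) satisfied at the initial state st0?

States satisfying ¬a → AF d: {st0, st1, st4, st5}.
States satisfying AG (¬a → AF d): ∅.
st2 is reachable from st0 and violates ¬a → AF d, so AG fails at st0.
st0 ∉ Sat(AG (¬a → AF d)).

No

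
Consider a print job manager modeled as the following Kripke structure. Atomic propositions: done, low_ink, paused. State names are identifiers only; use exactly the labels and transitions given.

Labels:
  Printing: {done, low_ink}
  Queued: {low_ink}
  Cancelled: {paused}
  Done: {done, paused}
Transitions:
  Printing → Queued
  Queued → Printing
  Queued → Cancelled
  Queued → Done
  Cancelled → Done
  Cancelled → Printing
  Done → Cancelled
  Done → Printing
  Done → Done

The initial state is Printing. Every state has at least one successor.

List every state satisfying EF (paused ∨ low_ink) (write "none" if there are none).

{Printing, Queued, Cancelled, Done}

States satisfying paused ∨ low_ink: {Printing, Queued, Cancelled, Done}.
States satisfying EF (paused ∨ low_ink): {Printing, Queued, Cancelled, Done}.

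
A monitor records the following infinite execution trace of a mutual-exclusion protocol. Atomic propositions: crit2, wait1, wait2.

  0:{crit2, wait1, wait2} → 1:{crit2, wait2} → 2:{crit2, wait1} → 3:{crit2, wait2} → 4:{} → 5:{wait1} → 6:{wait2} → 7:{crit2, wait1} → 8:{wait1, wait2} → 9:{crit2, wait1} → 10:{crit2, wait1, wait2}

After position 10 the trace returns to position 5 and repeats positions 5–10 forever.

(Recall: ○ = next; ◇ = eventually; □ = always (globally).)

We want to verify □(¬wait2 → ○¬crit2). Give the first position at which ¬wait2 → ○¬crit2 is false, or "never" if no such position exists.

2

Check ¬wait2 → ○¬crit2 at each position in order: 0 ✓, 1 ✓.
At position 2 the labels are {crit2, wait1} and the next position 3 has {crit2, wait2}, so ¬wait2 → ○¬crit2 is false there. This is the first violation.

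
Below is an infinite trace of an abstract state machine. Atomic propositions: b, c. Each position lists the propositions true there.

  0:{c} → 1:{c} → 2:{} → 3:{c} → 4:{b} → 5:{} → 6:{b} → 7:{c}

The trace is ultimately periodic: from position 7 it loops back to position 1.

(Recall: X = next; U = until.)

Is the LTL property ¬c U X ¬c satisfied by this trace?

Walking from position 0: at position 0, X ¬c has not yet held and ¬c fails, so ¬c U X ¬c is false.

Does not hold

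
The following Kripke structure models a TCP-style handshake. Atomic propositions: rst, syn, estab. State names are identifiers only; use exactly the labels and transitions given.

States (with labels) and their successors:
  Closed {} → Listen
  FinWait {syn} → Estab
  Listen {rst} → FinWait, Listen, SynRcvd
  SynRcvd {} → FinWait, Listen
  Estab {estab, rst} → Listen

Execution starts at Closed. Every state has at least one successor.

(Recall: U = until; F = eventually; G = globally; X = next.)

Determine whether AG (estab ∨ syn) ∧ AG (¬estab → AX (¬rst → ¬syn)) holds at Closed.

Does not hold

States satisfying estab ∨ syn: {FinWait, Estab}.
States satisfying AG (estab ∨ syn): ∅.
States satisfying ¬estab → AX (¬rst → ¬syn): {Closed, FinWait, Estab}.
States satisfying AG (¬estab → AX (¬rst → ¬syn)): ∅.
States satisfying AG (estab ∨ syn) ∧ AG (¬estab → AX (¬rst → ¬syn)): ∅.
Closed ∉ Sat(AG (estab ∨ syn) ∧ AG (¬estab → AX (¬rst → ¬syn))).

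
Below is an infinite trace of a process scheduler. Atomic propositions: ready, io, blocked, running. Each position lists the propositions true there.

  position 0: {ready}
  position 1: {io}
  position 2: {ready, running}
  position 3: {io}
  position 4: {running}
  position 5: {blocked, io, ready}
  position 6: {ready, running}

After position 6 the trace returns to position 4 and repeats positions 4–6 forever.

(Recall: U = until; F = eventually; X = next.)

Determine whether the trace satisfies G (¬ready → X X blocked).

¬ready → X X blocked must hold at every position from 0 onward. It fails at position 1, so G (¬ready → X X blocked) is false.
Positions where ¬ready holds: 1, 3, 4.
Check X X blocked at each: 1→fails, 3→ok, 4→fails.

No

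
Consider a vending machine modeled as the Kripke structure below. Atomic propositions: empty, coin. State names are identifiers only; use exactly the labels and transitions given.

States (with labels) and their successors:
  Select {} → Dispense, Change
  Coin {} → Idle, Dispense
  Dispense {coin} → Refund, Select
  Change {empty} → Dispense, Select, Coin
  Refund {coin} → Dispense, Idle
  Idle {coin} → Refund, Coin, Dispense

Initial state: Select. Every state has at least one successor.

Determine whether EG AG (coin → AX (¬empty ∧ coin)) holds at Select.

Violated

States satisfying AG (coin → AX (¬empty ∧ coin)): ∅.
States satisfying EG AG (coin → AX (¬empty ∧ coin)): ∅.
No suitable path/successor from Select witnesses the formula.
Select ∉ Sat(EG AG (coin → AX (¬empty ∧ coin))).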